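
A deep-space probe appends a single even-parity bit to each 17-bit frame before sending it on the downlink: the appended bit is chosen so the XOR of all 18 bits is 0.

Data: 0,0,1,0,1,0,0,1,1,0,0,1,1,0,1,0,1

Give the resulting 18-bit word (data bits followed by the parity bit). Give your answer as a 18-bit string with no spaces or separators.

XOR of the 17 data bits: 0⊕0⊕1⊕0⊕1⊕0⊕0⊕1⊕1⊕0⊕0⊕1⊕1⊕0⊕1⊕0⊕1 = 0
Parity bit = 0 (so all 18 bits XOR to 0).

001010011001101010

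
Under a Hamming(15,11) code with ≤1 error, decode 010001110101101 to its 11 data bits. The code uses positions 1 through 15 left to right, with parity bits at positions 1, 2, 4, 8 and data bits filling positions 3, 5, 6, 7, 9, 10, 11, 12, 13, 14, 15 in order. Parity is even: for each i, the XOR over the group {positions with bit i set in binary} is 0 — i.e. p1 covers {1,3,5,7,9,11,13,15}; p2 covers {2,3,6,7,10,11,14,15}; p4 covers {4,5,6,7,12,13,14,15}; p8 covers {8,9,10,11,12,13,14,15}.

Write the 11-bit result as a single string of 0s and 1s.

00110101100

s1 (pos 1,3,5,7,9,11,13,15): 0⊕0⊕0⊕1⊕0⊕0⊕1⊕1 = 1
s2 (pos 2,3,6,7,10,11,14,15): 1⊕0⊕1⊕1⊕1⊕0⊕0⊕1 = 1
s4 (pos 4,5,6,7,12,13,14,15): 0⊕0⊕1⊕1⊕1⊕1⊕0⊕1 = 1
s8 (pos 8,9,10,11,12,13,14,15): 1⊕0⊕1⊕0⊕1⊕1⊕0⊕1 = 1
Syndrome s8…s1 = 1111 → error at position 15.
Flip position 15: 010001110101101 → 010001110101100
Read data bits from positions 3,5,6,7,9,10,11,12,13,14,15: 00110101100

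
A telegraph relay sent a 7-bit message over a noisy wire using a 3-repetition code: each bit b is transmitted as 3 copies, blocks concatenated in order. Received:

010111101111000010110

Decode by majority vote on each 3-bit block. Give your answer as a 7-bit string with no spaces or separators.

Block 1 (010): 1 one → 0
Block 2 (111): 3 ones → 1
Block 3 (101): 2 ones → 1
Block 4 (111): 3 ones → 1
Block 5 (000): 0 ones → 0
Block 6 (010): 1 one → 0
Block 7 (110): 2 ones → 1

0111001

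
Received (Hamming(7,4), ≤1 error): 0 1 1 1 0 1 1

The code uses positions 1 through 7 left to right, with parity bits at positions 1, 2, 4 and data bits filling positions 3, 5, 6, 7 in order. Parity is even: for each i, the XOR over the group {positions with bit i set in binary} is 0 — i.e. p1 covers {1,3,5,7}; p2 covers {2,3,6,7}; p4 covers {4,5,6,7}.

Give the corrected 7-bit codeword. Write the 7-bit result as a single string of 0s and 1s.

s1 (pos 1,3,5,7): 0⊕1⊕0⊕1 = 0
s2 (pos 2,3,6,7): 1⊕1⊕1⊕1 = 0
s4 (pos 4,5,6,7): 1⊕0⊕1⊕1 = 1
Syndrome s4…s1 = 100 → error at position 4.
Flip position 4: 0111011 → 0110011

0110011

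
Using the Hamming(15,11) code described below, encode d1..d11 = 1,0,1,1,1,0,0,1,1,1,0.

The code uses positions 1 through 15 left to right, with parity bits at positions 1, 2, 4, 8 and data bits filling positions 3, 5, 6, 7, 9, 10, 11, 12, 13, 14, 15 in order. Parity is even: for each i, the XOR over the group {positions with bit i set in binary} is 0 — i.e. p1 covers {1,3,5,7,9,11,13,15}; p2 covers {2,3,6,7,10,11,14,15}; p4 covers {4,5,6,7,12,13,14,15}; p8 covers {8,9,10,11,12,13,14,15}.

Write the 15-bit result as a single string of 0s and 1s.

001101101001110

Place data at non-parity positions: p1 p2 1 p4 0 1 1 p8 1 0 0 1 1 1 0
p1 (pos 1,3,5,7,9,11,13,15): XOR of data positions = 1⊕0⊕1⊕1⊕0⊕1⊕0 = 0
p2 (pos 2,3,6,7,10,11,14,15): XOR of data positions = 1⊕1⊕1⊕0⊕0⊕1⊕0 = 0
p4 (pos 4,5,6,7,12,13,14,15): XOR of data positions = 0⊕1⊕1⊕1⊕1⊕1⊕0 = 1
p8 (pos 8,9,10,11,12,13,14,15): XOR of data positions = 1⊕0⊕0⊕1⊕1⊕1⊕0 = 0
Codeword: 001101101001110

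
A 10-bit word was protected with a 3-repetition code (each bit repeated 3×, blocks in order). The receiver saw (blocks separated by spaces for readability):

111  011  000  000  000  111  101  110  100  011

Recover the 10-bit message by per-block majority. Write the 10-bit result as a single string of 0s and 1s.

1100011101

Block 1 (111): 3 ones → 1
Block 2 (011): 2 ones → 1
Block 3 (000): 0 ones → 0
Block 4 (000): 0 ones → 0
Block 5 (000): 0 ones → 0
Block 6 (111): 3 ones → 1
Block 7 (101): 2 ones → 1
Block 8 (110): 2 ones → 1
Block 9 (100): 1 one → 0
Block 10 (011): 2 ones → 1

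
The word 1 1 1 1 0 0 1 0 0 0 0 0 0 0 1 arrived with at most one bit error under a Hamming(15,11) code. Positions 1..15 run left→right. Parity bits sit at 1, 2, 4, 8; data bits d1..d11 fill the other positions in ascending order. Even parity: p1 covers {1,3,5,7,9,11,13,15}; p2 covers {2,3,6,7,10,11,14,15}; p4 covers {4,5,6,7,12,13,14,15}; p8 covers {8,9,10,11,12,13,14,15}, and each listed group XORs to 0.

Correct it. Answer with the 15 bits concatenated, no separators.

s1 (pos 1,3,5,7,9,11,13,15): 1⊕1⊕0⊕1⊕0⊕0⊕0⊕1 = 0
s2 (pos 2,3,6,7,10,11,14,15): 1⊕1⊕0⊕1⊕0⊕0⊕0⊕1 = 0
s4 (pos 4,5,6,7,12,13,14,15): 1⊕0⊕0⊕1⊕0⊕0⊕0⊕1 = 1
s8 (pos 8,9,10,11,12,13,14,15): 0⊕0⊕0⊕0⊕0⊕0⊕0⊕1 = 1
Syndrome s8…s1 = 1100 → error at position 12.
Flip position 12: 111100100000001 → 111100100001001

111100100001001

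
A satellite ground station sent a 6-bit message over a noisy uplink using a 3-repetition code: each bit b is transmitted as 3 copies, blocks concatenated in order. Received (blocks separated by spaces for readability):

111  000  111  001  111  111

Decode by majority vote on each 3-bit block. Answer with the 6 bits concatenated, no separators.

Block 1 (111): 3 ones → 1
Block 2 (000): 0 ones → 0
Block 3 (111): 3 ones → 1
Block 4 (001): 1 one → 0
Block 5 (111): 3 ones → 1
Block 6 (111): 3 ones → 1

101011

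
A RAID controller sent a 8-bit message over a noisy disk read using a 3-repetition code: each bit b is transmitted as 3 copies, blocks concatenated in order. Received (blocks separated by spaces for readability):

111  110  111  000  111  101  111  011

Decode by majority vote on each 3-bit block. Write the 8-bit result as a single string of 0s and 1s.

11101111

Block 1 (111): 3 ones → 1
Block 2 (110): 2 ones → 1
Block 3 (111): 3 ones → 1
Block 4 (000): 0 ones → 0
Block 5 (111): 3 ones → 1
Block 6 (101): 2 ones → 1
Block 7 (111): 3 ones → 1
Block 8 (011): 2 ones → 1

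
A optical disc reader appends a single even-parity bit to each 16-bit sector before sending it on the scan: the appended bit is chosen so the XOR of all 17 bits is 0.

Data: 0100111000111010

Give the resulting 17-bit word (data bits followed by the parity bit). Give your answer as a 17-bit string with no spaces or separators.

XOR of the 16 data bits: 0⊕1⊕0⊕0⊕1⊕1⊕1⊕0⊕0⊕0⊕1⊕1⊕1⊕0⊕1⊕0 = 0
Parity bit = 0 (so all 17 bits XOR to 0).

01001110001110100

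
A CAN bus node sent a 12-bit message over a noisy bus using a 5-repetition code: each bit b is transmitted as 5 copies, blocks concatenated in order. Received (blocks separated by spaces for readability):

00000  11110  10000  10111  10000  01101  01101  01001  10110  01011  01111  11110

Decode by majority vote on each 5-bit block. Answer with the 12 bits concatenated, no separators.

010101101111

Block 1 (00000): 0 ones → 0
Block 2 (11110): 4 ones → 1
Block 3 (10000): 1 one → 0
Block 4 (10111): 4 ones → 1
Block 5 (10000): 1 one → 0
Block 6 (01101): 3 ones → 1
Block 7 (01101): 3 ones → 1
Block 8 (01001): 2 ones → 0
Block 9 (10110): 3 ones → 1
Block 10 (01011): 3 ones → 1
Block 11 (01111): 4 ones → 1
Block 12 (11110): 4 ones → 1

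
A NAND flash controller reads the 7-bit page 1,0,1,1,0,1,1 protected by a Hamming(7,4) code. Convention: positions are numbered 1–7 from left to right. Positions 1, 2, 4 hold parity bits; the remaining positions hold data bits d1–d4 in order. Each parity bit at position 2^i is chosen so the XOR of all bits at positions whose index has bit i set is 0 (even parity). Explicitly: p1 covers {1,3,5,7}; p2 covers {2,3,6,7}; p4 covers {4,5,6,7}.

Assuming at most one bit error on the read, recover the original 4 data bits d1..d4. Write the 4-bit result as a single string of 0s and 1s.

s1 (pos 1,3,5,7): 1⊕1⊕0⊕1 = 1
s2 (pos 2,3,6,7): 0⊕1⊕1⊕1 = 1
s4 (pos 4,5,6,7): 1⊕0⊕1⊕1 = 1
Syndrome s4…s1 = 111 → error at position 7.
Flip position 7: 1011011 → 1011010
Read data bits from positions 3,5,6,7: 1010

1010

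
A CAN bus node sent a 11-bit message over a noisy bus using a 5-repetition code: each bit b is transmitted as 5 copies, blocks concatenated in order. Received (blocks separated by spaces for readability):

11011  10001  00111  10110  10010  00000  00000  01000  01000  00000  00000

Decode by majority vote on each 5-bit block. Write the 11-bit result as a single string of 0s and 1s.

Block 1 (11011): 4 ones → 1
Block 2 (10001): 2 ones → 0
Block 3 (00111): 3 ones → 1
Block 4 (10110): 3 ones → 1
Block 5 (10010): 2 ones → 0
Block 6 (00000): 0 ones → 0
Block 7 (00000): 0 ones → 0
Block 8 (01000): 1 one → 0
Block 9 (01000): 1 one → 0
Block 10 (00000): 0 ones → 0
Block 11 (00000): 0 ones → 0

10110000000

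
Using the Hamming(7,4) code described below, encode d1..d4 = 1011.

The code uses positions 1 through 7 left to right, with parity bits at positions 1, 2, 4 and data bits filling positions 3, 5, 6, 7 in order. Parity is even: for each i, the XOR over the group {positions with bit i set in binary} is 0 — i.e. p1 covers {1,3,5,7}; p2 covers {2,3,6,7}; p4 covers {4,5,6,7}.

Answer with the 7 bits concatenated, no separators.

0110011

Place data at non-parity positions: p1 p2 1 p4 0 1 1
p1 (pos 1,3,5,7): XOR of data positions = 1⊕0⊕1 = 0
p2 (pos 2,3,6,7): XOR of data positions = 1⊕1⊕1 = 1
p4 (pos 4,5,6,7): XOR of data positions = 0⊕1⊕1 = 0
Codeword: 0110011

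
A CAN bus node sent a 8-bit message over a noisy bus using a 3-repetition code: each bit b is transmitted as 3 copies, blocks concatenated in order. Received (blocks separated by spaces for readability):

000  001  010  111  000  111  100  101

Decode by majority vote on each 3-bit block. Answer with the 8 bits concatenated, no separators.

Block 1 (000): 0 ones → 0
Block 2 (001): 1 one → 0
Block 3 (010): 1 one → 0
Block 4 (111): 3 ones → 1
Block 5 (000): 0 ones → 0
Block 6 (111): 3 ones → 1
Block 7 (100): 1 one → 0
Block 8 (101): 2 ones → 1

00010101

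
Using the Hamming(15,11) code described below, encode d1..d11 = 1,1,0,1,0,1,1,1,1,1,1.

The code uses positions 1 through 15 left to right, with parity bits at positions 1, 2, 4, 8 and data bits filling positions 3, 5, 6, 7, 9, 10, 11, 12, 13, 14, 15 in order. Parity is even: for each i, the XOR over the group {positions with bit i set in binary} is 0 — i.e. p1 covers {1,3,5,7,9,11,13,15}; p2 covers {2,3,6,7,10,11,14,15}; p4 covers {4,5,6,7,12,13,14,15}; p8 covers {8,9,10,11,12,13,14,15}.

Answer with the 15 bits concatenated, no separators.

001010100111111

Place data at non-parity positions: p1 p2 1 p4 1 0 1 p8 0 1 1 1 1 1 1
p1 (pos 1,3,5,7,9,11,13,15): XOR of data positions = 1⊕1⊕1⊕0⊕1⊕1⊕1 = 0
p2 (pos 2,3,6,7,10,11,14,15): XOR of data positions = 1⊕0⊕1⊕1⊕1⊕1⊕1 = 0
p4 (pos 4,5,6,7,12,13,14,15): XOR of data positions = 1⊕0⊕1⊕1⊕1⊕1⊕1 = 0
p8 (pos 8,9,10,11,12,13,14,15): XOR of data positions = 0⊕1⊕1⊕1⊕1⊕1⊕1 = 0
Codeword: 001010100111111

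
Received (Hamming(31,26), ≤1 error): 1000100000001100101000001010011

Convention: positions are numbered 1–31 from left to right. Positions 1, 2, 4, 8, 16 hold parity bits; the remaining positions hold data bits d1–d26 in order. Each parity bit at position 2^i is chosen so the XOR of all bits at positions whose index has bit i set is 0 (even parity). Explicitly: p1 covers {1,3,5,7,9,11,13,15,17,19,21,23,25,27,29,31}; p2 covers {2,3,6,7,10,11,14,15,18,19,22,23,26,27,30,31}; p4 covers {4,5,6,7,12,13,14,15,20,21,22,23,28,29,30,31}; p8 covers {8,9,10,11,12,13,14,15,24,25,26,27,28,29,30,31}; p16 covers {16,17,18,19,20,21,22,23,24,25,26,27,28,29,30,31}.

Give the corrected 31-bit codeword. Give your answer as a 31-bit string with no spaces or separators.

s1 (pos 1,3,5,7,9,11,13,15,17,19,21,23,25,27,29,31): 1⊕0⊕1⊕0⊕0⊕0⊕1⊕0⊕1⊕1⊕0⊕0⊕1⊕1⊕0⊕1 = 0
s2 (pos 2,3,6,7,10,11,14,15,18,19,22,23,26,27,30,31): 0⊕0⊕0⊕0⊕0⊕0⊕1⊕0⊕0⊕1⊕0⊕0⊕0⊕1⊕1⊕1 = 1
s4 (pos 4,5,6,7,12,13,14,15,20,21,22,23,28,29,30,31): 0⊕1⊕0⊕0⊕0⊕1⊕1⊕0⊕0⊕0⊕0⊕0⊕0⊕0⊕1⊕1 = 1
s8 (pos 8,9,10,11,12,13,14,15,24,25,26,27,28,29,30,31): 0⊕0⊕0⊕0⊕0⊕1⊕1⊕0⊕0⊕1⊕0⊕1⊕0⊕0⊕1⊕1 = 0
s16 (pos 16,17,18,19,20,21,22,23,24,25,26,27,28,29,30,31): 0⊕1⊕0⊕1⊕0⊕0⊕0⊕0⊕0⊕1⊕0⊕1⊕0⊕0⊕1⊕1 = 0
Syndrome s16…s1 = 00110 → error at position 6.
Flip position 6: 1000100000001100101000001010011 → 1000110000001100101000001010011

1000110000001100101000001010011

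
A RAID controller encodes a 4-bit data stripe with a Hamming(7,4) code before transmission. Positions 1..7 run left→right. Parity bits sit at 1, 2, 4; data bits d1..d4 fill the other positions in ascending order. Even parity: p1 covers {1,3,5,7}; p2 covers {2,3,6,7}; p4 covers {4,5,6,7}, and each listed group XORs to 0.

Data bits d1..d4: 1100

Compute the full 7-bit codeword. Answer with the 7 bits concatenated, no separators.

Place data at non-parity positions: p1 p2 1 p4 1 0 0
p1 (pos 1,3,5,7): XOR of data positions = 1⊕1⊕0 = 0
p2 (pos 2,3,6,7): XOR of data positions = 1⊕0⊕0 = 1
p4 (pos 4,5,6,7): XOR of data positions = 1⊕0⊕0 = 1
Codeword: 0111100

0111100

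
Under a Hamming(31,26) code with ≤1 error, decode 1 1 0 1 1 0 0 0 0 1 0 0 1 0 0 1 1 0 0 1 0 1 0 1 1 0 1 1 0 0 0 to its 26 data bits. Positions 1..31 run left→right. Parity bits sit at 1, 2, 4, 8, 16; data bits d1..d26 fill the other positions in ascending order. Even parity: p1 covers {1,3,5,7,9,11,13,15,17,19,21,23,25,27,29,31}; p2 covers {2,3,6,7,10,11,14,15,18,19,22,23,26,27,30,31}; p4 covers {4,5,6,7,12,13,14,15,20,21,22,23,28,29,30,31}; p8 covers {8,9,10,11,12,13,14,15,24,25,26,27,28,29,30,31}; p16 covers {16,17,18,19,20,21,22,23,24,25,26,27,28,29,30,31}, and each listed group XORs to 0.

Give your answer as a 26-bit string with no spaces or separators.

s1 (pos 1,3,5,7,9,11,13,15,17,19,21,23,25,27,29,31): 1⊕0⊕1⊕0⊕0⊕0⊕1⊕0⊕1⊕0⊕0⊕0⊕1⊕1⊕0⊕0 = 0
s2 (pos 2,3,6,7,10,11,14,15,18,19,22,23,26,27,30,31): 1⊕0⊕0⊕0⊕1⊕0⊕0⊕0⊕0⊕0⊕1⊕0⊕0⊕1⊕0⊕0 = 0
s4 (pos 4,5,6,7,12,13,14,15,20,21,22,23,28,29,30,31): 1⊕1⊕0⊕0⊕0⊕1⊕0⊕0⊕1⊕0⊕1⊕0⊕1⊕0⊕0⊕0 = 0
s8 (pos 8,9,10,11,12,13,14,15,24,25,26,27,28,29,30,31): 0⊕0⊕1⊕0⊕0⊕1⊕0⊕0⊕1⊕1⊕0⊕1⊕1⊕0⊕0⊕0 = 0
s16 (pos 16,17,18,19,20,21,22,23,24,25,26,27,28,29,30,31): 1⊕1⊕0⊕0⊕1⊕0⊕1⊕0⊕1⊕1⊕0⊕1⊕1⊕0⊕0⊕0 = 0
Syndrome s16…s1 = 00000 → no error.
Read data bits from positions 3,5,6,7,9,10,11,12,13,14,15,17,18,19,20,21,22,23,24,25,26,27,28,29,30,31: 01000100100100101011011000

01000100100100101011011000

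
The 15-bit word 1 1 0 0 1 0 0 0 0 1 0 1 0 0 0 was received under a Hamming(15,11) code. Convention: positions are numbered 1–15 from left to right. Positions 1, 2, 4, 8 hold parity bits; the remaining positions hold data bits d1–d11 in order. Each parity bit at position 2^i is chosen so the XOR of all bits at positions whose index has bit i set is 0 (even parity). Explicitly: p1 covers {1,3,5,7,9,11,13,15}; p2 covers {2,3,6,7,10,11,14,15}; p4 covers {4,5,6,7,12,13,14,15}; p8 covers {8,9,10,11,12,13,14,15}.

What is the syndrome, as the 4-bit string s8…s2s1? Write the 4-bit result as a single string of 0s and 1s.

0000

s1 (pos 1,3,5,7,9,11,13,15): 1⊕0⊕1⊕0⊕0⊕0⊕0⊕0 = 0
s2 (pos 2,3,6,7,10,11,14,15): 1⊕0⊕0⊕0⊕1⊕0⊕0⊕0 = 0
s4 (pos 4,5,6,7,12,13,14,15): 0⊕1⊕0⊕0⊕1⊕0⊕0⊕0 = 0
s8 (pos 8,9,10,11,12,13,14,15): 0⊕0⊕1⊕0⊕1⊕0⊕0⊕0 = 0
Syndrome s8…s1 = 0000 → no error.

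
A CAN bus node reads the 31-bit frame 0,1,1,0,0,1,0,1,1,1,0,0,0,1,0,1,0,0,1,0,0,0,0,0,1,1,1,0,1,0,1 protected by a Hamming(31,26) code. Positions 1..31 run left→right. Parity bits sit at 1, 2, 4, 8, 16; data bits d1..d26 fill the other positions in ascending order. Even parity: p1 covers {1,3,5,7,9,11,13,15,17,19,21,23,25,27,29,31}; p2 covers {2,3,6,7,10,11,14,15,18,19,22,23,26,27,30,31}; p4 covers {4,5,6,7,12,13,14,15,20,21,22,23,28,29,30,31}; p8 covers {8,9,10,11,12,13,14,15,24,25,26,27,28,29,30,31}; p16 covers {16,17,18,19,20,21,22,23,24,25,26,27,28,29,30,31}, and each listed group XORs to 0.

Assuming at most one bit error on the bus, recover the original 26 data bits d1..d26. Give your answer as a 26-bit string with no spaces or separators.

10101100010001000001100101

s1 (pos 1,3,5,7,9,11,13,15,17,19,21,23,25,27,29,31): 0⊕1⊕0⊕0⊕1⊕0⊕0⊕0⊕0⊕1⊕0⊕0⊕1⊕1⊕1⊕1 = 1
s2 (pos 2,3,6,7,10,11,14,15,18,19,22,23,26,27,30,31): 1⊕1⊕1⊕0⊕1⊕0⊕1⊕0⊕0⊕1⊕0⊕0⊕1⊕1⊕0⊕1 = 1
s4 (pos 4,5,6,7,12,13,14,15,20,21,22,23,28,29,30,31): 0⊕0⊕1⊕0⊕0⊕0⊕1⊕0⊕0⊕0⊕0⊕0⊕0⊕1⊕0⊕1 = 0
s8 (pos 8,9,10,11,12,13,14,15,24,25,26,27,28,29,30,31): 1⊕1⊕1⊕0⊕0⊕0⊕1⊕0⊕0⊕1⊕1⊕1⊕0⊕1⊕0⊕1 = 1
s16 (pos 16,17,18,19,20,21,22,23,24,25,26,27,28,29,30,31): 1⊕0⊕0⊕1⊕0⊕0⊕0⊕0⊕0⊕1⊕1⊕1⊕0⊕1⊕0⊕1 = 1
Syndrome s16…s1 = 11011 → error at position 27.
Flip position 27: 0110010111000101001000001110101 → 0110010111000101001000001100101
Read data bits from positions 3,5,6,7,9,10,11,12,13,14,15,17,18,19,20,21,22,23,24,25,26,27,28,29,30,31: 10101100010001000001100101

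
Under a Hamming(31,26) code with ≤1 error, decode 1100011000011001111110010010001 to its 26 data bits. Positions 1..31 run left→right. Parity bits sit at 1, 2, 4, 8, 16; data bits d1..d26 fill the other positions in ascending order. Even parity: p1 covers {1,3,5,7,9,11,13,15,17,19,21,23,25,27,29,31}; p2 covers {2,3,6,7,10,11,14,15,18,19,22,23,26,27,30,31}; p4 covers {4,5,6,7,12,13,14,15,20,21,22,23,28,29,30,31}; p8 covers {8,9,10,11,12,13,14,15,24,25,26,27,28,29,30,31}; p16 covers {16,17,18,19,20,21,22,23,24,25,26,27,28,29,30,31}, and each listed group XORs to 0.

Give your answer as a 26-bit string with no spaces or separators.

s1 (pos 1,3,5,7,9,11,13,15,17,19,21,23,25,27,29,31): 1⊕0⊕0⊕1⊕0⊕0⊕1⊕0⊕1⊕1⊕1⊕0⊕0⊕1⊕0⊕1 = 0
s2 (pos 2,3,6,7,10,11,14,15,18,19,22,23,26,27,30,31): 1⊕0⊕1⊕1⊕0⊕0⊕0⊕0⊕1⊕1⊕0⊕0⊕0⊕1⊕0⊕1 = 1
s4 (pos 4,5,6,7,12,13,14,15,20,21,22,23,28,29,30,31): 0⊕0⊕1⊕1⊕1⊕1⊕0⊕0⊕1⊕1⊕0⊕0⊕0⊕0⊕0⊕1 = 1
s8 (pos 8,9,10,11,12,13,14,15,24,25,26,27,28,29,30,31): 0⊕0⊕0⊕0⊕1⊕1⊕0⊕0⊕1⊕0⊕0⊕1⊕0⊕0⊕0⊕1 = 1
s16 (pos 16,17,18,19,20,21,22,23,24,25,26,27,28,29,30,31): 1⊕1⊕1⊕1⊕1⊕1⊕0⊕0⊕1⊕0⊕0⊕1⊕0⊕0⊕0⊕1 = 1
Syndrome s16…s1 = 11110 → error at position 30.
Flip position 30: 1100011000011001111110010010001 → 1100011000011001111110010010011
Read data bits from positions 3,5,6,7,9,10,11,12,13,14,15,17,18,19,20,21,22,23,24,25,26,27,28,29,30,31: 00110001100111110010010011

00110001100111110010010011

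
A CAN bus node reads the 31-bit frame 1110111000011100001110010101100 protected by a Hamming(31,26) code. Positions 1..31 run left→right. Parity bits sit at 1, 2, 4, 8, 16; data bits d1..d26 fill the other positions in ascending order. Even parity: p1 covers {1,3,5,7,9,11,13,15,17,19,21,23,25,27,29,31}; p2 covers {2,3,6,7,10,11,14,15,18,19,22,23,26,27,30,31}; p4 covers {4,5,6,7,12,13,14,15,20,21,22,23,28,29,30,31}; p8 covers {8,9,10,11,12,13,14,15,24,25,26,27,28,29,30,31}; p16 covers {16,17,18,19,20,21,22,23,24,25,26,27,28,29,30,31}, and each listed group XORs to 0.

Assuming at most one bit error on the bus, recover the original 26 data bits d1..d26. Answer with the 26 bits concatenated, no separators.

11110001110001110010001100

s1 (pos 1,3,5,7,9,11,13,15,17,19,21,23,25,27,29,31): 1⊕1⊕1⊕1⊕0⊕0⊕1⊕0⊕0⊕1⊕1⊕0⊕0⊕0⊕1⊕0 = 0
s2 (pos 2,3,6,7,10,11,14,15,18,19,22,23,26,27,30,31): 1⊕1⊕1⊕1⊕0⊕0⊕1⊕0⊕0⊕1⊕0⊕0⊕1⊕0⊕0⊕0 = 1
s4 (pos 4,5,6,7,12,13,14,15,20,21,22,23,28,29,30,31): 0⊕1⊕1⊕1⊕1⊕1⊕1⊕0⊕1⊕1⊕0⊕0⊕1⊕1⊕0⊕0 = 0
s8 (pos 8,9,10,11,12,13,14,15,24,25,26,27,28,29,30,31): 0⊕0⊕0⊕0⊕1⊕1⊕1⊕0⊕1⊕0⊕1⊕0⊕1⊕1⊕0⊕0 = 1
s16 (pos 16,17,18,19,20,21,22,23,24,25,26,27,28,29,30,31): 0⊕0⊕0⊕1⊕1⊕1⊕0⊕0⊕1⊕0⊕1⊕0⊕1⊕1⊕0⊕0 = 1
Syndrome s16…s1 = 11010 → error at position 26.
Flip position 26: 1110111000011100001110010101100 → 1110111000011100001110010001100
Read data bits from positions 3,5,6,7,9,10,11,12,13,14,15,17,18,19,20,21,22,23,24,25,26,27,28,29,30,31: 11110001110001110010001100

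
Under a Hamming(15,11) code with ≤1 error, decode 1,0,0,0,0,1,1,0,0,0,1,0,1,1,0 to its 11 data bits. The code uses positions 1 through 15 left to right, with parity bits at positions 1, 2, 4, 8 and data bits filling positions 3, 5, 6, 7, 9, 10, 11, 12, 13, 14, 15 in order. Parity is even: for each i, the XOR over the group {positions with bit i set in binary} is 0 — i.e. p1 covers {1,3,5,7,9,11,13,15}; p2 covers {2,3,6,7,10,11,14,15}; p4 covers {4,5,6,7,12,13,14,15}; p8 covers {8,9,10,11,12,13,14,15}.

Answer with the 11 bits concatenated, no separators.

s1 (pos 1,3,5,7,9,11,13,15): 1⊕0⊕0⊕1⊕0⊕1⊕1⊕0 = 0
s2 (pos 2,3,6,7,10,11,14,15): 0⊕0⊕1⊕1⊕0⊕1⊕1⊕0 = 0
s4 (pos 4,5,6,7,12,13,14,15): 0⊕0⊕1⊕1⊕0⊕1⊕1⊕0 = 0
s8 (pos 8,9,10,11,12,13,14,15): 0⊕0⊕0⊕1⊕0⊕1⊕1⊕0 = 1
Syndrome s8…s1 = 1000 → error at position 8.
Flip position 8: 100001100010110 → 100001110010110
Read data bits from positions 3,5,6,7,9,10,11,12,13,14,15: 00110010110

00110010110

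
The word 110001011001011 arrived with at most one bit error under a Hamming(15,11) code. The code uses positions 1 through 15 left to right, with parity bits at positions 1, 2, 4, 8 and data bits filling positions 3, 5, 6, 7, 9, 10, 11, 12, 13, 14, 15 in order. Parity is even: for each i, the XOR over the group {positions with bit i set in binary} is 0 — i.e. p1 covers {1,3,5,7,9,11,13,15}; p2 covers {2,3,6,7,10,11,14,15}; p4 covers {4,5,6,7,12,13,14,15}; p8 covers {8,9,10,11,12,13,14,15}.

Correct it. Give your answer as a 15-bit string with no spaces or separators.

110001010001011

s1 (pos 1,3,5,7,9,11,13,15): 1⊕0⊕0⊕0⊕1⊕0⊕0⊕1 = 1
s2 (pos 2,3,6,7,10,11,14,15): 1⊕0⊕1⊕0⊕0⊕0⊕1⊕1 = 0
s4 (pos 4,5,6,7,12,13,14,15): 0⊕0⊕1⊕0⊕1⊕0⊕1⊕1 = 0
s8 (pos 8,9,10,11,12,13,14,15): 1⊕1⊕0⊕0⊕1⊕0⊕1⊕1 = 1
Syndrome s8…s1 = 1001 → error at position 9.
Flip position 9: 110001011001011 → 110001010001011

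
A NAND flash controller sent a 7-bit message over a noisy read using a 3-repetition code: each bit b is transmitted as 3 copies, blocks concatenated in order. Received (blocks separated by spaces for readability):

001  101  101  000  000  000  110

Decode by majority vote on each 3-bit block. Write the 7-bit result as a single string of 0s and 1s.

0110001

Block 1 (001): 1 one → 0
Block 2 (101): 2 ones → 1
Block 3 (101): 2 ones → 1
Block 4 (000): 0 ones → 0
Block 5 (000): 0 ones → 0
Block 6 (000): 0 ones → 0
Block 7 (110): 2 ones → 1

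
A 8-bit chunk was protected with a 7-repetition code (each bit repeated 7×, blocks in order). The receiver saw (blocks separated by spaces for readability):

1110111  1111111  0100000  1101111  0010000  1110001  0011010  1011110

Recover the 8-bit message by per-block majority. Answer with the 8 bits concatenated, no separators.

Block 1 (1110111): 6 ones → 1
Block 2 (1111111): 7 ones → 1
Block 3 (0100000): 1 one → 0
Block 4 (1101111): 6 ones → 1
Block 5 (0010000): 1 one → 0
Block 6 (1110001): 4 ones → 1
Block 7 (0011010): 3 ones → 0
Block 8 (1011110): 5 ones → 1

11010101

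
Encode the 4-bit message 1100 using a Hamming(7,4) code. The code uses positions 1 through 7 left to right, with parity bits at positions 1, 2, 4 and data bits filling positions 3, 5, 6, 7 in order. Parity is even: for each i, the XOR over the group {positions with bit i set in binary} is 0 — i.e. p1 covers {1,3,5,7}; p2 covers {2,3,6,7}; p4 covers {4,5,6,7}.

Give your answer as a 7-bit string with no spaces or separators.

Place data at non-parity positions: p1 p2 1 p4 1 0 0
p1 (pos 1,3,5,7): XOR of data positions = 1⊕1⊕0 = 0
p2 (pos 2,3,6,7): XOR of data positions = 1⊕0⊕0 = 1
p4 (pos 4,5,6,7): XOR of data positions = 1⊕0⊕0 = 1
Codeword: 0111100

0111100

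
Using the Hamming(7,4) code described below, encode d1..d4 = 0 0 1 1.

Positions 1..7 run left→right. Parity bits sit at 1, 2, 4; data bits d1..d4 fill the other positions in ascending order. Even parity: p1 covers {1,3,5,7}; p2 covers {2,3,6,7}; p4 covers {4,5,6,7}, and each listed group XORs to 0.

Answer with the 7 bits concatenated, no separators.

1000011

Place data at non-parity positions: p1 p2 0 p4 0 1 1
p1 (pos 1,3,5,7): XOR of data positions = 0⊕0⊕1 = 1
p2 (pos 2,3,6,7): XOR of data positions = 0⊕1⊕1 = 0
p4 (pos 4,5,6,7): XOR of data positions = 0⊕1⊕1 = 0
Codeword: 1000011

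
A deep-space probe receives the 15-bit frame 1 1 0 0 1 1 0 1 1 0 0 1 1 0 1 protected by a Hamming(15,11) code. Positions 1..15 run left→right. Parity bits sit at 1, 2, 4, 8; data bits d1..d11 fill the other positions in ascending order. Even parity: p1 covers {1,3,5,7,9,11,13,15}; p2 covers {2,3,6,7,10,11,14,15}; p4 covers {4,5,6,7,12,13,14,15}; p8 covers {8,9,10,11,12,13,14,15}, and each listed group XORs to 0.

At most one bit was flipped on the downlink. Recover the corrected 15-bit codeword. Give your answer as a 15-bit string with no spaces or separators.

s1 (pos 1,3,5,7,9,11,13,15): 1⊕0⊕1⊕0⊕1⊕0⊕1⊕1 = 1
s2 (pos 2,3,6,7,10,11,14,15): 1⊕0⊕1⊕0⊕0⊕0⊕0⊕1 = 1
s4 (pos 4,5,6,7,12,13,14,15): 0⊕1⊕1⊕0⊕1⊕1⊕0⊕1 = 1
s8 (pos 8,9,10,11,12,13,14,15): 1⊕1⊕0⊕0⊕1⊕1⊕0⊕1 = 1
Syndrome s8…s1 = 1111 → error at position 15.
Flip position 15: 110011011001101 → 110011011001100

110011011001100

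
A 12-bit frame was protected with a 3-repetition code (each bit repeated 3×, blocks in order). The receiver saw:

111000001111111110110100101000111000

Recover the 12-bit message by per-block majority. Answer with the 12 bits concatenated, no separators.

Block 1 (111): 3 ones → 1
Block 2 (000): 0 ones → 0
Block 3 (001): 1 one → 0
Block 4 (111): 3 ones → 1
Block 5 (111): 3 ones → 1
Block 6 (110): 2 ones → 1
Block 7 (110): 2 ones → 1
Block 8 (100): 1 one → 0
Block 9 (101): 2 ones → 1
Block 10 (000): 0 ones → 0
Block 11 (111): 3 ones → 1
Block 12 (000): 0 ones → 0

100111101010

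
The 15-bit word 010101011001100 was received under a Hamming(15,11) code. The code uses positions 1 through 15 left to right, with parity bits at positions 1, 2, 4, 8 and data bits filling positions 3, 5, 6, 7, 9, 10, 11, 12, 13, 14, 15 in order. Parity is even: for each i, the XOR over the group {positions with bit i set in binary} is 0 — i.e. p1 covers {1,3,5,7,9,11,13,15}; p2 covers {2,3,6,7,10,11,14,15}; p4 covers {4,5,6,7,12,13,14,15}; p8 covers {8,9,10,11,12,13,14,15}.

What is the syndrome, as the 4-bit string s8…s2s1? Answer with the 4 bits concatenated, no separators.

0000

s1 (pos 1,3,5,7,9,11,13,15): 0⊕0⊕0⊕0⊕1⊕0⊕1⊕0 = 0
s2 (pos 2,3,6,7,10,11,14,15): 1⊕0⊕1⊕0⊕0⊕0⊕0⊕0 = 0
s4 (pos 4,5,6,7,12,13,14,15): 1⊕0⊕1⊕0⊕1⊕1⊕0⊕0 = 0
s8 (pos 8,9,10,11,12,13,14,15): 1⊕1⊕0⊕0⊕1⊕1⊕0⊕0 = 0
Syndrome s8…s1 = 0000 → no error.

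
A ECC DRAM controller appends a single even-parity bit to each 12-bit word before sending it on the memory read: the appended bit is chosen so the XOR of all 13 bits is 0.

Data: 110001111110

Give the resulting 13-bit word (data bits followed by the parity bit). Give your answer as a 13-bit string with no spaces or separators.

1100011111100

XOR of the 12 data bits: 1⊕1⊕0⊕0⊕0⊕1⊕1⊕1⊕1⊕1⊕1⊕0 = 0
Parity bit = 0 (so all 13 bits XOR to 0).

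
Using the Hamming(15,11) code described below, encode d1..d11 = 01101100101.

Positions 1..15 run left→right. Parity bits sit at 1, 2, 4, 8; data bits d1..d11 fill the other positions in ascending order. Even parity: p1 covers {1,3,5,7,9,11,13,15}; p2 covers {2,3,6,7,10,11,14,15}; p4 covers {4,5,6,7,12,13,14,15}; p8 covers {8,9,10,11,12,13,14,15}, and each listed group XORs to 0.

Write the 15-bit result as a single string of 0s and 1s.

Place data at non-parity positions: p1 p2 0 p4 1 1 0 p8 1 1 0 0 1 0 1
p1 (pos 1,3,5,7,9,11,13,15): XOR of data positions = 0⊕1⊕0⊕1⊕0⊕1⊕1 = 0
p2 (pos 2,3,6,7,10,11,14,15): XOR of data positions = 0⊕1⊕0⊕1⊕0⊕0⊕1 = 1
p4 (pos 4,5,6,7,12,13,14,15): XOR of data positions = 1⊕1⊕0⊕0⊕1⊕0⊕1 = 0
p8 (pos 8,9,10,11,12,13,14,15): XOR of data positions = 1⊕1⊕0⊕0⊕1⊕0⊕1 = 0
Codeword: 010011001100101

010011001100101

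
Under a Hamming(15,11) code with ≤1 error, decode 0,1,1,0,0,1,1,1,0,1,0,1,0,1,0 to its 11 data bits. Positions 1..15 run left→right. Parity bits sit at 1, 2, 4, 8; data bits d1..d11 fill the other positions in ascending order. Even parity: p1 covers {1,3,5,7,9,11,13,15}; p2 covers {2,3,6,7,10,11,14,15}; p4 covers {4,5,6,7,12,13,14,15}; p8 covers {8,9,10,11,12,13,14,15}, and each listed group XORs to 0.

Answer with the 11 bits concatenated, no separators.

10110101010

s1 (pos 1,3,5,7,9,11,13,15): 0⊕1⊕0⊕1⊕0⊕0⊕0⊕0 = 0
s2 (pos 2,3,6,7,10,11,14,15): 1⊕1⊕1⊕1⊕1⊕0⊕1⊕0 = 0
s4 (pos 4,5,6,7,12,13,14,15): 0⊕0⊕1⊕1⊕1⊕0⊕1⊕0 = 0
s8 (pos 8,9,10,11,12,13,14,15): 1⊕0⊕1⊕0⊕1⊕0⊕1⊕0 = 0
Syndrome s8…s1 = 0000 → no error.
Read data bits from positions 3,5,6,7,9,10,11,12,13,14,15: 10110101010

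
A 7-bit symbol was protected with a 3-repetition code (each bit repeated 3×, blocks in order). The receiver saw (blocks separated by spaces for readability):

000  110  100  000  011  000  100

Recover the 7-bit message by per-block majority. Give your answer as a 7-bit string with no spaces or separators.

0100100

Block 1 (000): 0 ones → 0
Block 2 (110): 2 ones → 1
Block 3 (100): 1 one → 0
Block 4 (000): 0 ones → 0
Block 5 (011): 2 ones → 1
Block 6 (000): 0 ones → 0
Block 7 (100): 1 one → 0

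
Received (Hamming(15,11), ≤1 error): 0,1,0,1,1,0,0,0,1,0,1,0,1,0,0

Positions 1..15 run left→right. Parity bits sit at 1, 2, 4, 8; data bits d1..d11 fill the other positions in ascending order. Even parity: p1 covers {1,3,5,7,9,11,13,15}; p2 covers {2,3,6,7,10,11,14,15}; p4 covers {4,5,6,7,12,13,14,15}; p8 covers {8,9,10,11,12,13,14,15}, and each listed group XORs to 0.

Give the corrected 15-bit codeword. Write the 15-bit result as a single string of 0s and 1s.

010110001011100

s1 (pos 1,3,5,7,9,11,13,15): 0⊕0⊕1⊕0⊕1⊕1⊕1⊕0 = 0
s2 (pos 2,3,6,7,10,11,14,15): 1⊕0⊕0⊕0⊕0⊕1⊕0⊕0 = 0
s4 (pos 4,5,6,7,12,13,14,15): 1⊕1⊕0⊕0⊕0⊕1⊕0⊕0 = 1
s8 (pos 8,9,10,11,12,13,14,15): 0⊕1⊕0⊕1⊕0⊕1⊕0⊕0 = 1
Syndrome s8…s1 = 1100 → error at position 12.
Flip position 12: 010110001010100 → 010110001011100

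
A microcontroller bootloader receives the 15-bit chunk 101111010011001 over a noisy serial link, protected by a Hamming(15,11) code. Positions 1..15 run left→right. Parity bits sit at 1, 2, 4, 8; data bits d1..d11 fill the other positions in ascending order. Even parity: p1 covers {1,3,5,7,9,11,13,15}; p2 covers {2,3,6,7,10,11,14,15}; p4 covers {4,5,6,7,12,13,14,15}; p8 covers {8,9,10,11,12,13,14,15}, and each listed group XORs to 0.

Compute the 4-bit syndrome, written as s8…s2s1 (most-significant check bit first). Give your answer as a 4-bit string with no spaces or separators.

0101

s1 (pos 1,3,5,7,9,11,13,15): 1⊕1⊕1⊕0⊕0⊕1⊕0⊕1 = 1
s2 (pos 2,3,6,7,10,11,14,15): 0⊕1⊕1⊕0⊕0⊕1⊕0⊕1 = 0
s4 (pos 4,5,6,7,12,13,14,15): 1⊕1⊕1⊕0⊕1⊕0⊕0⊕1 = 1
s8 (pos 8,9,10,11,12,13,14,15): 1⊕0⊕0⊕1⊕1⊕0⊕0⊕1 = 0
Syndrome s8…s1 = 0101 → error at position 5.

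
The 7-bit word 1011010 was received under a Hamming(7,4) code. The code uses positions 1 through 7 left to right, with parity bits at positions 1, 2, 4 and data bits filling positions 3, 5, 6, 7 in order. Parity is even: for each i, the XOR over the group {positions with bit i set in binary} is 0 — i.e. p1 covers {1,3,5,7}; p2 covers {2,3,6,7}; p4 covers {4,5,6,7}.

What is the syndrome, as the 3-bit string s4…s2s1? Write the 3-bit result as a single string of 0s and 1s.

s1 (pos 1,3,5,7): 1⊕1⊕0⊕0 = 0
s2 (pos 2,3,6,7): 0⊕1⊕1⊕0 = 0
s4 (pos 4,5,6,7): 1⊕0⊕1⊕0 = 0
Syndrome s4…s1 = 000 → no error.

000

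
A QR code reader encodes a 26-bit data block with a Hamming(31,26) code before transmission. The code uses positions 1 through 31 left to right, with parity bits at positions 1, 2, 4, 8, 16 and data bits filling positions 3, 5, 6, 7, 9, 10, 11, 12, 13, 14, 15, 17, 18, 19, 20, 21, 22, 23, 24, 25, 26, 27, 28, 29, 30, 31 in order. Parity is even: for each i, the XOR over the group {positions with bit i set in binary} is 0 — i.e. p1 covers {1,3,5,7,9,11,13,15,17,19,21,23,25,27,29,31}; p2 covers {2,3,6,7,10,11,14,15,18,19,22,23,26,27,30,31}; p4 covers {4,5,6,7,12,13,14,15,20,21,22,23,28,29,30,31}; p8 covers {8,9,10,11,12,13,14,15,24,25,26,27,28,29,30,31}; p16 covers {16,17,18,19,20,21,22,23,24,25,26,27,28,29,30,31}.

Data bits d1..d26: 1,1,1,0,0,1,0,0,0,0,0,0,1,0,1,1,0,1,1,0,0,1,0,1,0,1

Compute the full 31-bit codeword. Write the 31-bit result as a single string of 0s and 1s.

Place data at non-parity positions: p1 p2 1 p4 1 1 0 p8 0 1 0 0 0 0 0 p16 0 1 0 1 1 0 1 1 0 0 1 0 1 0 1
p1 (pos 1,3,5,7,9,11,13,15,17,19,21,23,25,27,29,31): XOR of data positions = 1⊕1⊕0⊕0⊕0⊕0⊕0⊕0⊕0⊕1⊕1⊕0⊕1⊕1⊕1 = 1
p2 (pos 2,3,6,7,10,11,14,15,18,19,22,23,26,27,30,31): XOR of data positions = 1⊕1⊕0⊕1⊕0⊕0⊕0⊕1⊕0⊕0⊕1⊕0⊕1⊕0⊕1 = 1
p4 (pos 4,5,6,7,12,13,14,15,20,21,22,23,28,29,30,31): XOR of data positions = 1⊕1⊕0⊕0⊕0⊕0⊕0⊕1⊕1⊕0⊕1⊕0⊕1⊕0⊕1 = 1
p8 (pos 8,9,10,11,12,13,14,15,24,25,26,27,28,29,30,31): XOR of data positions = 0⊕1⊕0⊕0⊕0⊕0⊕0⊕1⊕0⊕0⊕1⊕0⊕1⊕0⊕1 = 1
p16 (pos 16,17,18,19,20,21,22,23,24,25,26,27,28,29,30,31): XOR of data positions = 0⊕1⊕0⊕1⊕1⊕0⊕1⊕1⊕0⊕0⊕1⊕0⊕1⊕0⊕1 = 0
Codeword: 1111110101000000010110110010101

1111110101000000010110110010101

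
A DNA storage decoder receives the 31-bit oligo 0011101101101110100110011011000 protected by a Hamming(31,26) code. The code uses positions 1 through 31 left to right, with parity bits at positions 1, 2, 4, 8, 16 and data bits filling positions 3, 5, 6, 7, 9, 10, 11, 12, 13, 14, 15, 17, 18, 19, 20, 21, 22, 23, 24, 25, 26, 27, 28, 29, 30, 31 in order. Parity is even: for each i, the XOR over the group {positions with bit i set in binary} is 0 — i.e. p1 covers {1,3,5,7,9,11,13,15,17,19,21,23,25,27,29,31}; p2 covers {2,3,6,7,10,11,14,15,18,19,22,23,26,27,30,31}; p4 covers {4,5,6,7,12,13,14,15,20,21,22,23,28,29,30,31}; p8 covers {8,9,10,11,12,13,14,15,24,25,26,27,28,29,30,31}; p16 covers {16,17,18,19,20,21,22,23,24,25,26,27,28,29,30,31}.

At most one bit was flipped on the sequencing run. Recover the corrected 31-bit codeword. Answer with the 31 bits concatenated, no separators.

s1 (pos 1,3,5,7,9,11,13,15,17,19,21,23,25,27,29,31): 0⊕1⊕1⊕1⊕0⊕1⊕1⊕1⊕1⊕0⊕1⊕0⊕1⊕1⊕0⊕0 = 0
s2 (pos 2,3,6,7,10,11,14,15,18,19,22,23,26,27,30,31): 0⊕1⊕0⊕1⊕1⊕1⊕1⊕1⊕0⊕0⊕0⊕0⊕0⊕1⊕0⊕0 = 1
s4 (pos 4,5,6,7,12,13,14,15,20,21,22,23,28,29,30,31): 1⊕1⊕0⊕1⊕0⊕1⊕1⊕1⊕1⊕1⊕0⊕0⊕1⊕0⊕0⊕0 = 1
s8 (pos 8,9,10,11,12,13,14,15,24,25,26,27,28,29,30,31): 1⊕0⊕1⊕1⊕0⊕1⊕1⊕1⊕1⊕1⊕0⊕1⊕1⊕0⊕0⊕0 = 0
s16 (pos 16,17,18,19,20,21,22,23,24,25,26,27,28,29,30,31): 0⊕1⊕0⊕0⊕1⊕1⊕0⊕0⊕1⊕1⊕0⊕1⊕1⊕0⊕0⊕0 = 1
Syndrome s16…s1 = 10110 → error at position 22.
Flip position 22: 0011101101101110100110011011000 → 0011101101101110100111011011000

0011101101101110100111011011000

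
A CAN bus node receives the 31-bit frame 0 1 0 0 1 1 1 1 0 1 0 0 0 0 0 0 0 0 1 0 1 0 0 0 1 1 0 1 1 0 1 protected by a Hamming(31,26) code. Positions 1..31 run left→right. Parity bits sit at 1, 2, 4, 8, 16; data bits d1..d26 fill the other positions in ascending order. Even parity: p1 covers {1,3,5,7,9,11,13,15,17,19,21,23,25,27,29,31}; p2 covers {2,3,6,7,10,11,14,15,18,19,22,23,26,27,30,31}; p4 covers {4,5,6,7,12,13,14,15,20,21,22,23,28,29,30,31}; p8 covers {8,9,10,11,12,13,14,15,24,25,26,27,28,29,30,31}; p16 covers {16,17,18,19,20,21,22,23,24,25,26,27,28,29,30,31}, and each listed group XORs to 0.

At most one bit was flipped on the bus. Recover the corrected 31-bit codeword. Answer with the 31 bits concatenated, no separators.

0100111101000000001010001101100

s1 (pos 1,3,5,7,9,11,13,15,17,19,21,23,25,27,29,31): 0⊕0⊕1⊕1⊕0⊕0⊕0⊕0⊕0⊕1⊕1⊕0⊕1⊕0⊕1⊕1 = 1
s2 (pos 2,3,6,7,10,11,14,15,18,19,22,23,26,27,30,31): 1⊕0⊕1⊕1⊕1⊕0⊕0⊕0⊕0⊕1⊕0⊕0⊕1⊕0⊕0⊕1 = 1
s4 (pos 4,5,6,7,12,13,14,15,20,21,22,23,28,29,30,31): 0⊕1⊕1⊕1⊕0⊕0⊕0⊕0⊕0⊕1⊕0⊕0⊕1⊕1⊕0⊕1 = 1
s8 (pos 8,9,10,11,12,13,14,15,24,25,26,27,28,29,30,31): 1⊕0⊕1⊕0⊕0⊕0⊕0⊕0⊕0⊕1⊕1⊕0⊕1⊕1⊕0⊕1 = 1
s16 (pos 16,17,18,19,20,21,22,23,24,25,26,27,28,29,30,31): 0⊕0⊕0⊕1⊕0⊕1⊕0⊕0⊕0⊕1⊕1⊕0⊕1⊕1⊕0⊕1 = 1
Syndrome s16…s1 = 11111 → error at position 31.
Flip position 31: 0100111101000000001010001101101 → 0100111101000000001010001101100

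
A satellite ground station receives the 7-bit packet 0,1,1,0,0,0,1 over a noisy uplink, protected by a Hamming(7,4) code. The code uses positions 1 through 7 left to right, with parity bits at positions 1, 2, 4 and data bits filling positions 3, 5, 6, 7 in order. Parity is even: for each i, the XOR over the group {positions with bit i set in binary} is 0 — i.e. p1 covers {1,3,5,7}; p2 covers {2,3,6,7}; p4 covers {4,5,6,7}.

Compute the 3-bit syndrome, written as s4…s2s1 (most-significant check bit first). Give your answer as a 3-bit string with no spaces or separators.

s1 (pos 1,3,5,7): 0⊕1⊕0⊕1 = 0
s2 (pos 2,3,6,7): 1⊕1⊕0⊕1 = 1
s4 (pos 4,5,6,7): 0⊕0⊕0⊕1 = 1
Syndrome s4…s1 = 110 → error at position 6.

110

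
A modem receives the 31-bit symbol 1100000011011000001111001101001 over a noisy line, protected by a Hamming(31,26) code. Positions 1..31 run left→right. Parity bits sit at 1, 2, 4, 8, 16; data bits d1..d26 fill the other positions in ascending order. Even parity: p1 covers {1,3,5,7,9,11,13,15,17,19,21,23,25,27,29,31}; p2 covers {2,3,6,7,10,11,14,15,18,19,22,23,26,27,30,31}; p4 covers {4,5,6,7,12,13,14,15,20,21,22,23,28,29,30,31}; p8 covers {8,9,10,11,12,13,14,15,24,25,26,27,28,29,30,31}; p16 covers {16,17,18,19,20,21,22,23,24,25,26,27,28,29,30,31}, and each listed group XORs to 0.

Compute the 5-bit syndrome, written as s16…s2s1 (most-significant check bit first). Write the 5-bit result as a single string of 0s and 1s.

s1 (pos 1,3,5,7,9,11,13,15,17,19,21,23,25,27,29,31): 1⊕0⊕0⊕0⊕1⊕0⊕1⊕0⊕0⊕1⊕1⊕0⊕1⊕0⊕0⊕1 = 1
s2 (pos 2,3,6,7,10,11,14,15,18,19,22,23,26,27,30,31): 1⊕0⊕0⊕0⊕1⊕0⊕0⊕0⊕0⊕1⊕1⊕0⊕1⊕0⊕0⊕1 = 0
s4 (pos 4,5,6,7,12,13,14,15,20,21,22,23,28,29,30,31): 0⊕0⊕0⊕0⊕1⊕1⊕0⊕0⊕1⊕1⊕1⊕0⊕1⊕0⊕0⊕1 = 1
s8 (pos 8,9,10,11,12,13,14,15,24,25,26,27,28,29,30,31): 0⊕1⊕1⊕0⊕1⊕1⊕0⊕0⊕0⊕1⊕1⊕0⊕1⊕0⊕0⊕1 = 0
s16 (pos 16,17,18,19,20,21,22,23,24,25,26,27,28,29,30,31): 0⊕0⊕0⊕1⊕1⊕1⊕1⊕0⊕0⊕1⊕1⊕0⊕1⊕0⊕0⊕1 = 0
Syndrome s16…s1 = 00101 → error at position 5.

00101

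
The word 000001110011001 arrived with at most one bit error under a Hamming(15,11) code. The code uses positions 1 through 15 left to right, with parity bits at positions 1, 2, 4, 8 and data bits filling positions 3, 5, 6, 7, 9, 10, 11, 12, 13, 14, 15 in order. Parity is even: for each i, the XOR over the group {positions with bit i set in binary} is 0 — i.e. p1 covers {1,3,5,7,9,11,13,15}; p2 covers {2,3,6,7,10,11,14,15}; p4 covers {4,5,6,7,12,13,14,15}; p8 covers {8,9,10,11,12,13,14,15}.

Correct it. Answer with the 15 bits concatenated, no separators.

s1 (pos 1,3,5,7,9,11,13,15): 0⊕0⊕0⊕1⊕0⊕1⊕0⊕1 = 1
s2 (pos 2,3,6,7,10,11,14,15): 0⊕0⊕1⊕1⊕0⊕1⊕0⊕1 = 0
s4 (pos 4,5,6,7,12,13,14,15): 0⊕0⊕1⊕1⊕1⊕0⊕0⊕1 = 0
s8 (pos 8,9,10,11,12,13,14,15): 1⊕0⊕0⊕1⊕1⊕0⊕0⊕1 = 0
Syndrome s8…s1 = 0001 → error at position 1.
Flip position 1: 000001110011001 → 100001110011001

100001110011001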